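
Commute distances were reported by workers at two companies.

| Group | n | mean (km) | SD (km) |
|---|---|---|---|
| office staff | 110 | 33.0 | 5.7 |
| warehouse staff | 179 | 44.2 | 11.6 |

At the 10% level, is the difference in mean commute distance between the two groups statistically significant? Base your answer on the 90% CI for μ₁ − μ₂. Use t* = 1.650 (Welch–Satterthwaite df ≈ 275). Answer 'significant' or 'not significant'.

SE₁ = s₁/√n₁ = 5.7/√110 = 0.5435; SE₂ = 11.6/√179 = 0.8670.
Independent samples, unequal variances: SE_diff = √(SE₁² + SE₂²) = √(0.29539225 + 0.751689) = 1.0233.
t* = 1.650, so margin of error = 1.650 × 1.0233 = 1.6884.
Difference in means = 33.0 − 44.2 = -11.2000.
-11.2000 ± 1.6884 → (-12.8884, -9.5116).
The interval (-12.8884, -9.5116) does not contain 0, so the difference is significant.

significant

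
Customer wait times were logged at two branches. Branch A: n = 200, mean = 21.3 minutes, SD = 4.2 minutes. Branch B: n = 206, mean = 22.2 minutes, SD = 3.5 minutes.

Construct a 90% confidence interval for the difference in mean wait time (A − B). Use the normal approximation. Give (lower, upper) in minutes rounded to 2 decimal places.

(-1.53, -0.27)

Standard errors of each mean: 4.2/√200 = 0.2970 and 3.5/√206 = 0.2439.
SE(x̄₁ − x̄₂) = √(0.2970² + 0.2439²) = 0.3843 for independent samples with unequal variances.
With z* = 1.645, the margin is 1.645 × 0.3843 = 0.6322.
x̄₁ − x̄₂ = 21.3 − 22.2 = -0.9000; the interval is -0.9000 ± 0.6322 = (-1.53, -0.27).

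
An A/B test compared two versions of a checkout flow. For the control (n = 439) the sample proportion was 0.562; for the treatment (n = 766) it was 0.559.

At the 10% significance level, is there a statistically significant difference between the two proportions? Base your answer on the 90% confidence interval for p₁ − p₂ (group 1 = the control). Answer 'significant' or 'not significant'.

Each SE is √(p̂(1−p̂)/n): √(0.5620·0.4380/439) = 0.02368 and √(0.5590·0.4410/766) = 0.01794.
SE(p̂₁ − p̂₂) = √(SE₁² + SE₂²) = √(0.0005607424 + 0.0003218436) = 0.02971, since the two samples are independent.
At 90% confidence z* = 1.645; margin = 1.645 × 0.02971 = 0.04887.
The difference is 0.5620 − 0.5590 = 0.0030, so the interval is 0.0030 ± 0.04887 = (-0.04587, 0.05187).
The interval (-0.04587, 0.05187) contains 0, so the difference is not significant.

not significant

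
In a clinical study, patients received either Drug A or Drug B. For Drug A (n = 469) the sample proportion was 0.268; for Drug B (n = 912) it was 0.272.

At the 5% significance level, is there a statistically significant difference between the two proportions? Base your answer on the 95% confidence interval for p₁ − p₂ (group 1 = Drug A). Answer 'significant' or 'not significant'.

Each SE is √(p̂(1−p̂)/n): √(0.2680·0.7320/469) = 0.02045 and √(0.2720·0.7280/912) = 0.01474.
SE(p̂₁ − p̂₂) = √(SE₁² + SE₂²) = √(0.0004182025 + 0.0002172676) = 0.02521, since the two samples are independent.
At 95% confidence z* = 1.960; margin = 1.960 × 0.02521 = 0.04941.
The difference is 0.2680 − 0.2720 = -0.0040, so the interval is -0.0040 ± 0.04941 = (-0.05341, 0.04541).
The interval (-0.05341, 0.04541) contains 0, so the difference is not significant.

not significant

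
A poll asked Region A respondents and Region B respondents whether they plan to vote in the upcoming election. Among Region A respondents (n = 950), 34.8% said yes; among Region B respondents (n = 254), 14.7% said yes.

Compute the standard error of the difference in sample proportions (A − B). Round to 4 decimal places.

SE₁ = √(p̂₁(1−p̂₁)/n₁) = √(0.3480·0.6520/950) = 0.01545; SE₂ = √(0.1470·0.8530/254) = 0.02222.
Independent samples: SE of the difference = √(SE₁² + SE₂²) = √(0.0002387025 + 0.0004937284) = 0.02706.

0.0271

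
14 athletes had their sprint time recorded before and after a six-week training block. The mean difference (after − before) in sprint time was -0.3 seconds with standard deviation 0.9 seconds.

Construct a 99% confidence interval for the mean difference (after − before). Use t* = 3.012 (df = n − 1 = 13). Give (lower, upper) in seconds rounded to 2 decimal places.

This is a matched-pairs design, so SE = s_d/√n = 0.9/√14 = 0.2405.
Margin = 3.012 × 0.2405 = 0.7244; the interval is -0.3 ± 0.7244 = (-1.02, 0.42).

(-1.02, 0.42)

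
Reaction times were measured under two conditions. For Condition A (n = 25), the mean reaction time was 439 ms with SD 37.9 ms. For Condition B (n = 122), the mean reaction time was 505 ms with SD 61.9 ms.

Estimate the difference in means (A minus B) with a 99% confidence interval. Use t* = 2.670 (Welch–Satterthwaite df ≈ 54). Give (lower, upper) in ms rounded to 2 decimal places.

SE₁ = s₁/√n₁ = 37.9/√25 = 7.5800; SE₂ = 61.9/√122 = 5.6042.
Independent samples, unequal variances: SE_diff = √(SE₁² + SE₂²) = √(57.4564 + 31.40705764) = 9.4267.
t* = 2.670, so margin of error = 2.670 × 9.4267 = 25.1693.
Difference in means = 439 − 505 = -66.0000.
-66.0000 ± 25.1693 → (-91.17, -40.83).

(-91.17, -40.83)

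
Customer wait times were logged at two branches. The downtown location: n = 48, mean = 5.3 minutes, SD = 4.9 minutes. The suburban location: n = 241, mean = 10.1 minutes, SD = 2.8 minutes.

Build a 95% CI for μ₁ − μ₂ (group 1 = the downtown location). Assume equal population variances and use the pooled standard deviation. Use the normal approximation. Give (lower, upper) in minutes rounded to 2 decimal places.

s_p = √[((n₁−1)s₁² + (n₂−1)s₂²)/(n₁+n₂−2)] = √[(47·4.9² + 240·2.8²)/287] = 3.2385.
SE = 3.2385·√(1/48 + 1/241) = 0.5119.
With z* = 1.960, margin = 1.960 × 0.5119 = 1.0033.
x̄₁ − x̄₂ = 5.3 − 10.1 = -4.8000; interval -4.8000 ± 1.0033 = (-5.80, -3.80).

(-5.80, -3.80)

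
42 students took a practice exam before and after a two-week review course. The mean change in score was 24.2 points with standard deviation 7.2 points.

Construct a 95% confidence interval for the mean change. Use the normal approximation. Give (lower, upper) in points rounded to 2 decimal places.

This is a matched-pairs design, so SE = s_d/√n = 7.2/√42 = 1.1110.
Margin = 1.960 × 1.1110 = 2.1776; the interval is 24.2 ± 2.1776 = (22.02, 26.38).

(22.02, 26.38)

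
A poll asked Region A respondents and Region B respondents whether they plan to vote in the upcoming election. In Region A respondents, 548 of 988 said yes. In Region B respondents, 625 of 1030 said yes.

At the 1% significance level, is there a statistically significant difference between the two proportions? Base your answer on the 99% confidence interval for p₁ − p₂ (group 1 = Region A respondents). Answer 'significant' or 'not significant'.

Sample proportions: 548/988 = 0.5547, 625/1030 = 0.6068.
Each SE is √(p̂(1−p̂)/n): √(0.5547·0.4453/988) = 0.01581 and √(0.6068·0.3932/1030) = 0.01522.
SE(p̂₁ − p̂₂) = √(SE₁² + SE₂²) = √(0.0002499561 + 0.0002316484) = 0.02195, since the two samples are independent.
At 99% confidence z* = 2.576; margin = 2.576 × 0.02195 = 0.05654.
The difference is 0.5547 − 0.6068 = -0.0521, so the interval is -0.0521 ± 0.05654 = (-0.10864, 0.00444).
The interval (-0.10864, 0.00444) contains 0, so the difference is not significant.

not significant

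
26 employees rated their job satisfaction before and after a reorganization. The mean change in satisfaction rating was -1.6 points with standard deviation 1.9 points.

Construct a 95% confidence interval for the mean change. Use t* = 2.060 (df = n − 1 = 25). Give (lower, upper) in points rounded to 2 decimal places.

This is a matched-pairs design, so SE = s_d/√n = 1.9/√26 = 0.3726.
Margin = 2.060 × 0.3726 = 0.7676; the interval is -1.6 ± 0.7676 = (-2.37, -0.83).

(-2.37, -0.83)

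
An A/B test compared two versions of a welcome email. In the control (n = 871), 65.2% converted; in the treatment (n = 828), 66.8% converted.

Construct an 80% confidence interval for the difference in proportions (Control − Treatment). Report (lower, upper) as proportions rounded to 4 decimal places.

(-0.0455, 0.0135)

SE₁ = √(p̂₁(1−p̂₁)/n₁) = √(0.6520·0.3480/871) = 0.01614; SE₂ = √(0.6680·0.3320/828) = 0.01637.
Independent samples: SE of the difference = √(SE₁² + SE₂²) = √(0.0002604996 + 0.0002679769) = 0.02299.
z* for 80% confidence is 1.282, so the margin of error is 1.282 × 0.02299 = 0.02947.
Point estimate p̂₁ − p̂₂ = 0.6520 − 0.6680 = -0.0160.
-0.0160 ± 0.02947 → (-0.0455, 0.0135).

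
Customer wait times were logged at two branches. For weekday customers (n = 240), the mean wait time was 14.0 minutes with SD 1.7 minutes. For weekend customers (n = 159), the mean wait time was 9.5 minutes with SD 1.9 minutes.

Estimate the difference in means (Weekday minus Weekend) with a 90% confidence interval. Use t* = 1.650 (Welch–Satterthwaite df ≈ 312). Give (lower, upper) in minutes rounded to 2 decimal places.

Per-group SEs: s₁/√n₁ = 1.7/√240 = 0.1097, s₂/√n₂ = 1.9/√159 = 0.1507.
Unpooled SE of the difference: √(0.01203409 + 0.02271049) = 0.1864.
Margin of error = t* · SE = 1.650 × 0.1864 = 0.3076.
x̄₁ − x̄₂ = 14.0 − 9.5 = 4.5000.
CI: 4.5000 ± 0.3076 = (4.19, 4.81).

(4.19, 4.81)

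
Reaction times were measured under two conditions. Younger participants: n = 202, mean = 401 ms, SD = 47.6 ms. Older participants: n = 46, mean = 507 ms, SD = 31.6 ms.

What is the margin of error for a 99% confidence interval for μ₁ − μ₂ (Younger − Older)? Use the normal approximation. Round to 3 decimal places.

14.781

Per-group SEs: s₁/√n₁ = 47.6/√202 = 3.3491, s₂/√n₂ = 31.6/√46 = 4.6592.
Unpooled SE of the difference: √(11.21647081 + 21.70814464) = 5.7380.
Margin of error = z* · SE = 2.576 × 5.7380 = 14.7811.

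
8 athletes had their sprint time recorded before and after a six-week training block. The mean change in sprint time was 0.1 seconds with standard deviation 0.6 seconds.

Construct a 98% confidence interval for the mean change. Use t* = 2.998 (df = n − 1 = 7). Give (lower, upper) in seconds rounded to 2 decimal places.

(-0.54, 0.74)

This is a matched-pairs design, so SE = s_d/√n = 0.6/√8 = 0.2121.
Margin = 2.998 × 0.2121 = 0.6359; the interval is 0.1 ± 0.6359 = (-0.54, 0.74).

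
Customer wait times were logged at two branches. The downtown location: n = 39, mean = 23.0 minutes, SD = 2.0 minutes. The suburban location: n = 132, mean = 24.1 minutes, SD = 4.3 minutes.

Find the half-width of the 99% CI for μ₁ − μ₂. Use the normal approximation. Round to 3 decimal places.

1.269

Standard errors of each mean: 2.0/√39 = 0.3203 and 4.3/√132 = 0.3743.
SE(x̄₁ − x̄₂) = √(0.3203² + 0.3743²) = 0.4926 for independent samples with unequal variances.
With z* = 2.576, the margin is 2.576 × 0.4926 = 1.2689.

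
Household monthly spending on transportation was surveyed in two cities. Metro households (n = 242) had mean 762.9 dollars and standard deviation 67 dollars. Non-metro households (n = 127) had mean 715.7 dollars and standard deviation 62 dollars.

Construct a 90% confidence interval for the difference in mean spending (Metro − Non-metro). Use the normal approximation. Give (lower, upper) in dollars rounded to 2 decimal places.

Standard errors of each mean: 67/√242 = 4.3069 and 62/√127 = 5.5016.
SE(x̄₁ − x̄₂) = √(4.3069² + 5.5016²) = 6.9869 for independent samples with unequal variances.
With z* = 1.645, the margin is 1.645 × 6.9869 = 11.4935.
x̄₁ − x̄₂ = 762.9 − 715.7 = 47.2000; the interval is 47.2000 ± 11.4935 = (35.71, 58.69).

(35.71, 58.69)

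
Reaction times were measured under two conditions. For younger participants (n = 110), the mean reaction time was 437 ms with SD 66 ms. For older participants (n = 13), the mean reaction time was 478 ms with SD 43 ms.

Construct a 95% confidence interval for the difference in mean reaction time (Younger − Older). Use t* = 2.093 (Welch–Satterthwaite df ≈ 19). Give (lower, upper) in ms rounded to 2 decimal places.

Standard errors of each mean: 66/√110 = 6.2929 and 43/√13 = 11.9261.
SE(x̄₁ − x̄₂) = √(6.2929² + 11.9261²) = 13.4845 for independent samples with unequal variances.
With t* = 2.093, the margin is 2.093 × 13.4845 = 28.2231.
x̄₁ − x̄₂ = 437 − 478 = -41.0000; the interval is -41.0000 ± 28.2231 = (-69.22, -12.78).

(-69.22, -12.78)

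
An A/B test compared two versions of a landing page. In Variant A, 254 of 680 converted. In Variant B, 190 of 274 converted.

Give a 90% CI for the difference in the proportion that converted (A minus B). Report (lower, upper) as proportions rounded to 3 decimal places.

p̂₁ = 254/680 = 0.3735 and p̂₂ = 190/274 = 0.6934.
SE₁ = √(p̂₁(1−p̂₁)/n₁) = √(0.3735·0.6265/680) = 0.01855; SE₂ = √(0.6934·0.3066/274) = 0.02785.
Independent samples: SE of the difference = √(SE₁² + SE₂²) = √(0.0003441025 + 0.0007756225) = 0.03346.
z* for 90% confidence is 1.645, so the margin of error is 1.645 × 0.03346 = 0.05504.
Point estimate p̂₁ − p̂₂ = 0.3735 − 0.6934 = -0.3199.
-0.3199 ± 0.05504 → (-0.375, -0.265).

(-0.375, -0.265)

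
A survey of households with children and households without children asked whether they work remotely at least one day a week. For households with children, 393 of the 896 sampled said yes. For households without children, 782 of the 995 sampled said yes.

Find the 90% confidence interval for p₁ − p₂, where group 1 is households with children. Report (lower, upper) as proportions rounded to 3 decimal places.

p̂₁ = 393/896 = 0.4386 and p̂₂ = 782/995 = 0.7859.
SE₁ = √(p̂₁(1−p̂₁)/n₁) = √(0.4386·0.5614/896) = 0.01658; SE₂ = √(0.7859·0.2141/995) = 0.01300.
Independent samples: SE of the difference = √(SE₁² + SE₂²) = √(0.0002748964 + 0.000169) = 0.02107.
z* for 90% confidence is 1.645, so the margin of error is 1.645 × 0.02107 = 0.03466.
Point estimate p̂₁ − p̂₂ = 0.4386 − 0.7859 = -0.3473.
-0.3473 ± 0.03466 → (-0.382, -0.313).

(-0.382, -0.313)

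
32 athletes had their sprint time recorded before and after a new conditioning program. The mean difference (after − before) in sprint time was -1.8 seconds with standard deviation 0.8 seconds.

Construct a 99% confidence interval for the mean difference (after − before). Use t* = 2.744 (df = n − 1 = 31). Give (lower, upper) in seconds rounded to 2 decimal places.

(-2.19, -1.41)

This is a matched-pairs design, so SE = s_d/√n = 0.8/√32 = 0.1414.
Margin = 2.744 × 0.1414 = 0.3880; the interval is -1.8 ± 0.3880 = (-2.19, -1.41).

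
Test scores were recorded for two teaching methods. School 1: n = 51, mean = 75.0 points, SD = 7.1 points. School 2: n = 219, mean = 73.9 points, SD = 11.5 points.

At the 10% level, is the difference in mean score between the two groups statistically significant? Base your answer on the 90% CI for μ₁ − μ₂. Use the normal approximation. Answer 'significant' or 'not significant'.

Standard errors of each mean: 7.1/√51 = 0.9942 and 11.5/√219 = 0.7771.
SE(x̄₁ − x̄₂) = √(0.9942² + 0.7771²) = 1.2619 for independent samples with unequal variances.
With z* = 1.645, the margin is 1.645 × 1.2619 = 2.0758.
x̄₁ − x̄₂ = 75.0 − 73.9 = 1.1000; the interval is 1.1000 ± 2.0758 = (-0.9758, 3.1758).
The interval (-0.9758, 3.1758) contains 0, so the difference is not significant.

not significant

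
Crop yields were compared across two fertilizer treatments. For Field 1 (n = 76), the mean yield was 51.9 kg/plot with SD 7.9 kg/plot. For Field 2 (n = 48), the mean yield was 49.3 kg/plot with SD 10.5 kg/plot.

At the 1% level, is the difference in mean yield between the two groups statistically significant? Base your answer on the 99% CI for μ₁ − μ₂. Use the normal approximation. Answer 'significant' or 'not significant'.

Per-group SEs: s₁/√n₁ = 7.9/√76 = 0.9062, s₂/√n₂ = 10.5/√48 = 1.5155.
Unpooled SE of the difference: √(0.82119844 + 2.29674025) = 1.7658.
Margin of error = z* · SE = 2.576 × 1.7658 = 4.5487.
x̄₁ − x̄₂ = 51.9 − 49.3 = 2.6000.
CI: 2.6000 ± 4.5487 = (-1.9487, 7.1487).
The interval (-1.9487, 7.1487) contains 0, so the difference is not significant.

not significant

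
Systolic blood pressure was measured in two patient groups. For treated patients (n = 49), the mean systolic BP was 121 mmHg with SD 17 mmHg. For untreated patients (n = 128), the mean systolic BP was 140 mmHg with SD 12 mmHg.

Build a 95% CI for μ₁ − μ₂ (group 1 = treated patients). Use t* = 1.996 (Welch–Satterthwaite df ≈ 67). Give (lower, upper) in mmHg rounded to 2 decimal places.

(-24.29, -13.71)

Standard errors of each mean: 17/√49 = 2.4286 and 12/√128 = 1.0607.
SE(x̄₁ − x̄₂) = √(2.4286² + 1.0607²) = 2.6501 for independent samples with unequal variances.
With t* = 1.996, the margin is 1.996 × 2.6501 = 5.2896.
x̄₁ − x̄₂ = 121 − 140 = -19.0000; the interval is -19.0000 ± 5.2896 = (-24.29, -13.71).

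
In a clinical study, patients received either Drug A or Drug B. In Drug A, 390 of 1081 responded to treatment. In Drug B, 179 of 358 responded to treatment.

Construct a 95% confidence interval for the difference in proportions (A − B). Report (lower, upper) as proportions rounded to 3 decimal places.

p̂₁ = 390/1081 = 0.3608 and p̂₂ = 179/358 = 0.5000.
SE₁ = √(p̂₁(1−p̂₁)/n₁) = √(0.3608·0.6392/1081) = 0.01461; SE₂ = √(0.5000·0.5000/358) = 0.02643.
Independent samples: SE of the difference = √(SE₁² + SE₂²) = √(0.0002134521 + 0.0006985449) = 0.03020.
z* for 95% confidence is 1.960, so the margin of error is 1.960 × 0.03020 = 0.05919.
Point estimate p̂₁ − p̂₂ = 0.3608 − 0.5000 = -0.1392.
-0.1392 ± 0.05919 → (-0.198, -0.080).

(-0.198, -0.080)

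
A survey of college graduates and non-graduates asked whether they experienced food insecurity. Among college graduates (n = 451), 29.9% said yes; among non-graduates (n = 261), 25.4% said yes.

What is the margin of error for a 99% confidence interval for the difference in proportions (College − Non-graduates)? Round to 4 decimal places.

0.0889

Each SE is √(p̂(1−p̂)/n): √(0.2990·0.7010/451) = 0.02156 and √(0.2540·0.7460/261) = 0.02694.
SE(p̂₁ − p̂₂) = √(SE₁² + SE₂²) = √(0.0004648336 + 0.0007257636) = 0.03451, since the two samples are independent.
At 99% confidence z* = 2.576; margin = 2.576 × 0.03451 = 0.08890.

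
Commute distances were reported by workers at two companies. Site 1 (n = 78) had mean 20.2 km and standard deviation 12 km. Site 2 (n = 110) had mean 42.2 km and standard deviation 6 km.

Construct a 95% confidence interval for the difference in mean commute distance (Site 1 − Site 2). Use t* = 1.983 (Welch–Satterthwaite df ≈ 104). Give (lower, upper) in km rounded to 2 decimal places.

Standard errors of each mean: 12/√78 = 1.3587 and 6/√110 = 0.5721.
SE(x̄₁ − x̄₂) = √(1.3587² + 0.5721²) = 1.4742 for independent samples with unequal variances.
With t* = 1.983, the margin is 1.983 × 1.4742 = 2.9233.
x̄₁ − x̄₂ = 20.2 − 42.2 = -22.0000; the interval is -22.0000 ± 2.9233 = (-24.92, -19.08).

(-24.92, -19.08)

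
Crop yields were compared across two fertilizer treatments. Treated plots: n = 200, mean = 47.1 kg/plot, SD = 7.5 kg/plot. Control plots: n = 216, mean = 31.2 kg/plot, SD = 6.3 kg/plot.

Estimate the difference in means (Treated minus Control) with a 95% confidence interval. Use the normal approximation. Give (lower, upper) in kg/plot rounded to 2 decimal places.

(14.56, 17.24)

SE₁ = s₁/√n₁ = 7.5/√200 = 0.5303; SE₂ = 6.3/√216 = 0.4287.
Independent samples, unequal variances: SE_diff = √(SE₁² + SE₂²) = √(0.28121809 + 0.18378369) = 0.6819.
z* = 1.960, so margin of error = 1.960 × 0.6819 = 1.3365.
Difference in means = 47.1 − 31.2 = 15.9000.
15.9000 ± 1.3365 → (14.56, 17.24).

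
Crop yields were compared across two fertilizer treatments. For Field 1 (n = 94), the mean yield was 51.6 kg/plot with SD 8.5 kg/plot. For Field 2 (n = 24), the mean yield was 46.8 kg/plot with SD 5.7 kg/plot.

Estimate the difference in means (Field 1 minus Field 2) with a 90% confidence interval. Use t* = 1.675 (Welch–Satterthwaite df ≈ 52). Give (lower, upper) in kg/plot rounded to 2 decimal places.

Per-group SEs: s₁/√n₁ = 8.5/√94 = 0.8767, s₂/√n₂ = 5.7/√24 = 1.1635.
Unpooled SE of the difference: √(0.76860289 + 1.35373225) = 1.4568.
Margin of error = t* · SE = 1.675 × 1.4568 = 2.4401.
x̄₁ − x̄₂ = 51.6 − 46.8 = 4.8000.
CI: 4.8000 ± 2.4401 = (2.36, 7.24).

(2.36, 7.24)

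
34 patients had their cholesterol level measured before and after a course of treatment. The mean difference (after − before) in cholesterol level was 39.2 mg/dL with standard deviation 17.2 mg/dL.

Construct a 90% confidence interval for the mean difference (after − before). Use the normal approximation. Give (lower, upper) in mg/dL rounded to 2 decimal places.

(34.35, 44.05)

Paired design: SE = s_d/√n = 17.2/√34 = 2.9498.
z* = 1.645; margin of error = 1.645 × 2.9498 = 4.8524.
39.2 ± 4.8524 → (34.35, 44.05).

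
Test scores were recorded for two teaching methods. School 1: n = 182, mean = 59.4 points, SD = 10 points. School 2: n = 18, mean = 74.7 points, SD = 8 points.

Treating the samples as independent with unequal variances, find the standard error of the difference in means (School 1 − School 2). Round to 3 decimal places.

Per-group SEs: s₁/√n₁ = 10/√182 = 0.7412, s₂/√n₂ = 8/√18 = 1.8856.
Unpooled SE of the difference: √(0.54937744 + 3.55548736) = 2.0260.

2.026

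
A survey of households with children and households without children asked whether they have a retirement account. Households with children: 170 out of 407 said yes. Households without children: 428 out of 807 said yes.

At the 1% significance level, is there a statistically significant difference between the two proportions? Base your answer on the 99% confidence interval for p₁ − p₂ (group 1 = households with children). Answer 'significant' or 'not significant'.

First, p̂₁ = 170/407 = 0.4177; p̂₂ = 428/807 = 0.5304.
The two standard errors are √(0.4177×0.5823/407) = 0.02445 and √(0.5304×0.4696/807) = 0.01757.
Because the samples are independent, SE_diff = √(0.02445² + 0.01757²) = 0.03011.
Using z* = 2.576 for 99%, ME = 2.576 × 0.03011 = 0.07756.
p̂₁ − p̂₂ = -0.1127; interval -0.1127 ± 0.07756 gives (-0.19026, -0.03514).
The interval (-0.19026, -0.03514) does not contain 0, so the difference is significant.

significant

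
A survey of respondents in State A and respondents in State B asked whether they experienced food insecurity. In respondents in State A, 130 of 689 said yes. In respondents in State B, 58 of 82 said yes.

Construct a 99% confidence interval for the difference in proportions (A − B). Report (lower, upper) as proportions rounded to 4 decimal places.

First, p̂₁ = 130/689 = 0.1887; p̂₂ = 58/82 = 0.7073.
The two standard errors are √(0.1887×0.8113/689) = 0.01491 and √(0.7073×0.2927/82) = 0.05025.
Because the samples are independent, SE_diff = √(0.01491² + 0.05025²) = 0.05242.
Using z* = 2.576 for 99%, ME = 2.576 × 0.05242 = 0.13503.
p̂₁ − p̂₂ = -0.5186; interval -0.5186 ± 0.13503 gives (-0.6536, -0.3836).

(-0.6536, -0.3836)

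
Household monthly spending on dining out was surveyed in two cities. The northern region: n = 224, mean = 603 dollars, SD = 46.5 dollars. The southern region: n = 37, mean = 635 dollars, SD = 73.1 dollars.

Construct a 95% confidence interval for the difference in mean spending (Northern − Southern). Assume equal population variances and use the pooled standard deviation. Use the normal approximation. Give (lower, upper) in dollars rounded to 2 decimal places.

Pooled variance s_p² = [223·46.5² + 36·73.1²] / (224+37−2) = 2604.4468, so s_p = 51.0338.
SE_diff = s_p·√(1/n₁ + 1/n₂) = 51.0338·√(1/224 + 1/37) = 9.0564.
z* = 1.960; margin = 1.960 × 9.0564 = 17.7505.
Difference = 603 − 635 = -32.0000.
-32.0000 ± 17.7505 → (-49.75, -14.25).

(-49.75, -14.25)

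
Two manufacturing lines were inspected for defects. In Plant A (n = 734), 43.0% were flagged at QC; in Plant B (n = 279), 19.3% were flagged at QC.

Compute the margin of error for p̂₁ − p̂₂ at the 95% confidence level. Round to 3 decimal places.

SE₁ = √(p̂₁(1−p̂₁)/n₁) = √(0.4300·0.5700/734) = 0.01827; SE₂ = √(0.1930·0.8070/279) = 0.02363.
Independent samples: SE of the difference = √(SE₁² + SE₂²) = √(0.0003337929 + 0.0005583769) = 0.02987.
z* for 95% confidence is 1.960, so the margin of error is 1.960 × 0.02987 = 0.05855.

0.059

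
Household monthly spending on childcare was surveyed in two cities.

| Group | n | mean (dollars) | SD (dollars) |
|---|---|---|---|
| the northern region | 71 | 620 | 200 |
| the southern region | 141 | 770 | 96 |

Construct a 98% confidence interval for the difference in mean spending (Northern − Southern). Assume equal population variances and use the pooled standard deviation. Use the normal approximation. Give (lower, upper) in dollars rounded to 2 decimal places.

Pooled variance s_p² = [70·200² + 140·96²] / (71+141−2) = 19477.3333, so s_p = 139.5612.
SE_diff = s_p·√(1/n₁ + 1/n₂) = 139.5612·√(1/71 + 1/141) = 20.3093.
z* = 2.326; margin = 2.326 × 20.3093 = 47.2394.
Difference = 620 − 770 = -150.0000.
-150.0000 ± 47.2394 → (-197.24, -102.76).

(-197.24, -102.76)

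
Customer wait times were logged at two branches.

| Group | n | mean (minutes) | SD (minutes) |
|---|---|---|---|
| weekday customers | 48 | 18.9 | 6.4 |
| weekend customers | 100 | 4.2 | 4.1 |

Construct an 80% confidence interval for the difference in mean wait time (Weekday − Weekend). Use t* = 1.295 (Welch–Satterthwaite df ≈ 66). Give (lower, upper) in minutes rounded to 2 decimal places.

Per-group SEs: s₁/√n₁ = 6.4/√48 = 0.9238, s₂/√n₂ = 4.1/√100 = 0.4100.
Unpooled SE of the difference: √(0.85340644 + 0.1681) = 1.0107.
Margin of error = t* · SE = 1.295 × 1.0107 = 1.3089.
x̄₁ − x̄₂ = 18.9 − 4.2 = 14.7000.
CI: 14.7000 ± 1.3089 = (13.39, 16.01).

(13.39, 16.01)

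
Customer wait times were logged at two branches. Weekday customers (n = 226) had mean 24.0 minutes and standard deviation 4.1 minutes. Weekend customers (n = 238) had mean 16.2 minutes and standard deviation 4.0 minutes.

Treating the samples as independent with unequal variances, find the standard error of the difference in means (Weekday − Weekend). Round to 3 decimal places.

0.376

Standard errors of each mean: 4.1/√226 = 0.2727 and 4.0/√238 = 0.2593.
SE(x̄₁ − x̄₂) = √(0.2727² + 0.2593²) = 0.3763 for independent samples with unequal variances.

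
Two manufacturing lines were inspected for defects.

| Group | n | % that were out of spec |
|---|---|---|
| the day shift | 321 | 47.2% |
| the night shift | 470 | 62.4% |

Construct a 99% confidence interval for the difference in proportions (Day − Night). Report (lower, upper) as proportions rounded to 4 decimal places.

(-0.2440, -0.0600)

Each SE is √(p̂(1−p̂)/n): √(0.4720·0.5280/321) = 0.02786 and √(0.6240·0.3760/470) = 0.02234.
SE(p̂₁ − p̂₂) = √(SE₁² + SE₂²) = √(0.0007761796 + 0.0004990756) = 0.03571, since the two samples are independent.
At 99% confidence z* = 2.576; margin = 2.576 × 0.03571 = 0.09199.
The difference is 0.4720 − 0.6240 = -0.1520, so the interval is -0.1520 ± 0.09199 = (-0.2440, -0.0600).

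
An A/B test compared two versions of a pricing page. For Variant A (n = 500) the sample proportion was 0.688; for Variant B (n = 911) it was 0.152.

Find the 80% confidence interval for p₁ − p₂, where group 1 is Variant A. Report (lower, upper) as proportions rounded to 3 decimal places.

Each SE is √(p̂(1−p̂)/n): √(0.6880·0.3120/500) = 0.02072 and √(0.1520·0.8480/911) = 0.01189.
SE(p̂₁ − p̂₂) = √(SE₁² + SE₂²) = √(0.0004293184 + 0.0001413721) = 0.02389, since the two samples are independent.
At 80% confidence z* = 1.282; margin = 1.282 × 0.02389 = 0.03063.
The difference is 0.6880 − 0.1520 = 0.5360, so the interval is 0.5360 ± 0.03063 = (0.505, 0.567).

(0.505, 0.567)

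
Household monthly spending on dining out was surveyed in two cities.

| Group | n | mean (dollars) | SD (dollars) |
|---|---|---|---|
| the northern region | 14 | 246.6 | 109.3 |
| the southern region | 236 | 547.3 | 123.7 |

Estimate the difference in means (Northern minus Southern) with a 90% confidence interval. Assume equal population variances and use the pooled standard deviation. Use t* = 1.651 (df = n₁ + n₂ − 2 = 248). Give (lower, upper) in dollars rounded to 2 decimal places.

(-356.55, -244.85)

Pooled variance s_p² = [13·109.3² + 235·123.7²] / (14+236−2) = 15125.8126, so s_p = 122.9870.
SE_diff = s_p·√(1/n₁ + 1/n₂) = 122.9870·√(1/14 + 1/236) = 33.8306.
t* = 1.651; margin = 1.651 × 33.8306 = 55.8543.
Difference = 246.6 − 547.3 = -300.7000.
-300.7000 ± 55.8543 → (-356.55, -244.85).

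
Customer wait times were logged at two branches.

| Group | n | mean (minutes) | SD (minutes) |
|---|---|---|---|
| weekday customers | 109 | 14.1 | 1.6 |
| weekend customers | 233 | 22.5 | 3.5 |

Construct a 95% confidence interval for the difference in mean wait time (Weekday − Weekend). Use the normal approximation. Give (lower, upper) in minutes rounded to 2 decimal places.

Standard errors of each mean: 1.6/√109 = 0.1533 and 3.5/√233 = 0.2293.
SE(x̄₁ − x̄₂) = √(0.1533² + 0.2293²) = 0.2758 for independent samples with unequal variances.
With z* = 1.960, the margin is 1.960 × 0.2758 = 0.5406.
x̄₁ − x̄₂ = 14.1 − 22.5 = -8.4000; the interval is -8.4000 ± 0.5406 = (-8.94, -7.86).

(-8.94, -7.86)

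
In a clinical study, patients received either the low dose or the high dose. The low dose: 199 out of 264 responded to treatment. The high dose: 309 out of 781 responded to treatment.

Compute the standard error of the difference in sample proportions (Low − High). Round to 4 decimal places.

0.0318

First, p̂₁ = 199/264 = 0.7538; p̂₂ = 309/781 = 0.3956.
The two standard errors are √(0.7538×0.2462/264) = 0.02651 and √(0.3956×0.6044/781) = 0.01750.
Because the samples are independent, SE_diff = √(0.02651² + 0.01750²) = 0.03177.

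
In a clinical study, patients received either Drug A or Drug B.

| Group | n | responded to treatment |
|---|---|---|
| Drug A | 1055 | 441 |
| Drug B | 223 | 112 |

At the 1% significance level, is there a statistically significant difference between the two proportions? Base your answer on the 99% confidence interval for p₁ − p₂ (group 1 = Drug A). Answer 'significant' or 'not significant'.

not significant

Sample proportions: 441/1055 = 0.4180, 112/223 = 0.5022.
Each SE is √(p̂(1−p̂)/n): √(0.4180·0.5820/1055) = 0.01519 and √(0.5022·0.4978/223) = 0.03348.
SE(p̂₁ − p̂₂) = √(SE₁² + SE₂²) = √(0.0002307361 + 0.0011209104) = 0.03676, since the two samples are independent.
At 99% confidence z* = 2.576; margin = 2.576 × 0.03676 = 0.09469.
The difference is 0.4180 − 0.5022 = -0.0842, so the interval is -0.0842 ± 0.09469 = (-0.17889, 0.01049).
The interval (-0.17889, 0.01049) contains 0, so the difference is not significant.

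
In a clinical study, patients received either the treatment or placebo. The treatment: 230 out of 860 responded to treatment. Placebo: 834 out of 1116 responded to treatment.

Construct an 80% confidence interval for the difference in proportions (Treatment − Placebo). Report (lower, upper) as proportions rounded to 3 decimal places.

First, p̂₁ = 230/860 = 0.2674; p̂₂ = 834/1116 = 0.7473.
The two standard errors are √(0.2674×0.7326/860) = 0.01509 and √(0.7473×0.2527/1116) = 0.01301.
Because the samples are independent, SE_diff = √(0.01509² + 0.01301²) = 0.01992.
Using z* = 1.282 for 80%, ME = 1.282 × 0.01992 = 0.02554.
p̂₁ − p̂₂ = -0.4799; interval -0.4799 ± 0.02554 gives (-0.505, -0.454).

(-0.505, -0.454)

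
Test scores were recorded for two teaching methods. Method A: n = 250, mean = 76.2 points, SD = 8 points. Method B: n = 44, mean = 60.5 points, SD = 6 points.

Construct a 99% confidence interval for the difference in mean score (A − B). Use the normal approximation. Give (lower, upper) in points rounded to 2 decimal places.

(13.03, 18.37)

SE₁ = s₁/√n₁ = 8/√250 = 0.5060; SE₂ = 6/√44 = 0.9045.
Independent samples, unequal variances: SE_diff = √(SE₁² + SE₂²) = √(0.256036 + 0.81812025) = 1.0364.
z* = 2.576, so margin of error = 2.576 × 1.0364 = 2.6698.
Difference in means = 76.2 − 60.5 = 15.7000.
15.7000 ± 2.6698 → (13.03, 18.37).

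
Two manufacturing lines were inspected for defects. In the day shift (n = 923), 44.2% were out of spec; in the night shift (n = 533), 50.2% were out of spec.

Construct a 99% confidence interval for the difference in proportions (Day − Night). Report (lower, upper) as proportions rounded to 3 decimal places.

(-0.130, 0.010)

SE₁ = √(p̂₁(1−p̂₁)/n₁) = √(0.4420·0.5580/923) = 0.01635; SE₂ = √(0.5020·0.4980/533) = 0.02166.
Independent samples: SE of the difference = √(SE₁² + SE₂²) = √(0.0002673225 + 0.0004691556) = 0.02714.
z* for 99% confidence is 2.576, so the margin of error is 2.576 × 0.02714 = 0.06991.
Point estimate p̂₁ − p̂₂ = 0.4420 − 0.5020 = -0.0600.
-0.0600 ± 0.06991 → (-0.130, 0.010).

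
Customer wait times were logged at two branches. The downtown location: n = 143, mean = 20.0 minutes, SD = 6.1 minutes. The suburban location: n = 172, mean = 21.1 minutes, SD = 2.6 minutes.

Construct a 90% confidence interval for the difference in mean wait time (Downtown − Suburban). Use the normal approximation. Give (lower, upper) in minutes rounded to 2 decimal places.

(-2.00, -0.20)

Standard errors of each mean: 6.1/√143 = 0.5101 and 2.6/√172 = 0.1982.
SE(x̄₁ − x̄₂) = √(0.5101² + 0.1982²) = 0.5473 for independent samples with unequal variances.
With z* = 1.645, the margin is 1.645 × 0.5473 = 0.9003.
x̄₁ − x̄₂ = 20.0 − 21.1 = -1.1000; the interval is -1.1000 ± 0.9003 = (-2.00, -0.20).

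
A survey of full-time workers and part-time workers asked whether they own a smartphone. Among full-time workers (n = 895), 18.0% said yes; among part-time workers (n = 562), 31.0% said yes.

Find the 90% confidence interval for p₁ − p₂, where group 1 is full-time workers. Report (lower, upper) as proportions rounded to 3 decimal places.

(-0.168, -0.092)

SE₁ = √(p̂₁(1−p̂₁)/n₁) = √(0.1800·0.8200/895) = 0.01284; SE₂ = √(0.3100·0.6900/562) = 0.01951.
Independent samples: SE of the difference = √(SE₁² + SE₂²) = √(0.0001648656 + 0.0003806401) = 0.02336.
z* for 90% confidence is 1.645, so the margin of error is 1.645 × 0.02336 = 0.03843.
Point estimate p̂₁ − p̂₂ = 0.1800 − 0.3100 = -0.1300.
-0.1300 ± 0.03843 → (-0.168, -0.092).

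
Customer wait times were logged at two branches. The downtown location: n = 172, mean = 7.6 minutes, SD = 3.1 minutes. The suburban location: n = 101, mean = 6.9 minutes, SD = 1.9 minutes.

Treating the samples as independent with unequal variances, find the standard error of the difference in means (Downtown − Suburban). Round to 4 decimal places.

0.3027

SE₁ = s₁/√n₁ = 3.1/√172 = 0.2364; SE₂ = 1.9/√101 = 0.1891.
Independent samples, unequal variances: SE_diff = √(SE₁² + SE₂²) = √(0.05588496 + 0.03575881) = 0.3027.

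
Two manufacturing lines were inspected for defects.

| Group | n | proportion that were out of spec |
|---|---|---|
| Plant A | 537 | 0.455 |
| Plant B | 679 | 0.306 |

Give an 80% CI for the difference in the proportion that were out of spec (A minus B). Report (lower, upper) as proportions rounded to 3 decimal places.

(0.113, 0.185)

The two standard errors are √(0.4550×0.5450/537) = 0.02149 and √(0.3060×0.6940/679) = 0.01769.
Because the samples are independent, SE_diff = √(0.02149² + 0.01769²) = 0.02783.
Using z* = 1.282 for 80%, ME = 1.282 × 0.02783 = 0.03568.
p̂₁ − p̂₂ = 0.1490; interval 0.1490 ± 0.03568 gives (0.113, 0.185).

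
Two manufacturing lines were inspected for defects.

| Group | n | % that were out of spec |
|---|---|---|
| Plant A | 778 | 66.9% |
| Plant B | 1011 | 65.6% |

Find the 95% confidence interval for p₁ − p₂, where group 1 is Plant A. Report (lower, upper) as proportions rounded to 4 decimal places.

(-0.0312, 0.0572)

SE₁ = √(p̂₁(1−p̂₁)/n₁) = √(0.6690·0.3310/778) = 0.01687; SE₂ = √(0.6560·0.3440/1011) = 0.01494.
Independent samples: SE of the difference = √(SE₁² + SE₂²) = √(0.0002845969 + 0.0002232036) = 0.02253.
z* for 95% confidence is 1.960, so the margin of error is 1.960 × 0.02253 = 0.04416.
Point estimate p̂₁ − p̂₂ = 0.6690 − 0.6560 = 0.0130.
0.0130 ± 0.04416 → (-0.0312, 0.0572).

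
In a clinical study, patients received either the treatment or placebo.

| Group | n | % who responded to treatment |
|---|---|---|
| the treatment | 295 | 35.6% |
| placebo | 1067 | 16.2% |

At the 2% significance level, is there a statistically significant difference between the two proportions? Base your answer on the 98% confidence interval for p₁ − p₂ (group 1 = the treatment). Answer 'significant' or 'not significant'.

significant

SE₁ = √(p̂₁(1−p̂₁)/n₁) = √(0.3560·0.6440/295) = 0.02788; SE₂ = √(0.1620·0.8380/1067) = 0.01128.
Independent samples: SE of the difference = √(SE₁² + SE₂²) = √(0.0007772944 + 0.0001272384) = 0.03008.
z* for 98% confidence is 2.326, so the margin of error is 2.326 × 0.03008 = 0.06997.
Point estimate p̂₁ − p̂₂ = 0.3560 − 0.1620 = 0.1940.
0.1940 ± 0.06997 → (0.12403, 0.26397).
The interval (0.12403, 0.26397) does not contain 0, so the difference is significant.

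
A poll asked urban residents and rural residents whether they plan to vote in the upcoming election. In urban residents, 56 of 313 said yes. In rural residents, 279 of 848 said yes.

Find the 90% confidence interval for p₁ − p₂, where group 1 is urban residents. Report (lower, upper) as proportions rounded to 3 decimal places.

p̂₁ = 56/313 = 0.1789 and p̂₂ = 279/848 = 0.3290.
SE₁ = √(p̂₁(1−p̂₁)/n₁) = √(0.1789·0.8211/313) = 0.02166; SE₂ = √(0.3290·0.6710/848) = 0.01613.
Independent samples: SE of the difference = √(SE₁² + SE₂²) = √(0.0004691556 + 0.0002601769) = 0.02701.
z* for 90% confidence is 1.645, so the margin of error is 1.645 × 0.02701 = 0.04443.
Point estimate p̂₁ − p̂₂ = 0.1789 − 0.3290 = -0.1501.
-0.1501 ± 0.04443 → (-0.195, -0.106).

(-0.195, -0.106)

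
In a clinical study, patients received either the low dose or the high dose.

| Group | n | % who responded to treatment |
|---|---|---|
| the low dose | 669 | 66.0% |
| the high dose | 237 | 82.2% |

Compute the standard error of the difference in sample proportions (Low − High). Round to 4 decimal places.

The two standard errors are √(0.6600×0.3400/669) = 0.01831 and √(0.8220×0.1780/237) = 0.02485.
Because the samples are independent, SE_diff = √(0.01831² + 0.02485²) = 0.03087.

0.0309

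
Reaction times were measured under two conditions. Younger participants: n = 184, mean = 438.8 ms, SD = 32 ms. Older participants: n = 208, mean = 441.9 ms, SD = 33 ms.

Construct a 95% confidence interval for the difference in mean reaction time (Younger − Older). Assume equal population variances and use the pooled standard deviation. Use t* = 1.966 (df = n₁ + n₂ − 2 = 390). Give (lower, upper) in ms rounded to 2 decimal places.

(-9.57, 3.37)

s_p = √[((n₁−1)s₁² + (n₂−1)s₂²)/(n₁+n₂−2)] = √[(183·32² + 207·33²)/390] = 32.5346.
SE = 32.5346·√(1/184 + 1/208) = 3.2927.
With t* = 1.966, margin = 1.966 × 3.2927 = 6.4734.
x̄₁ − x̄₂ = 438.8 − 441.9 = -3.1000; interval -3.1000 ± 6.4734 = (-9.57, 3.37).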